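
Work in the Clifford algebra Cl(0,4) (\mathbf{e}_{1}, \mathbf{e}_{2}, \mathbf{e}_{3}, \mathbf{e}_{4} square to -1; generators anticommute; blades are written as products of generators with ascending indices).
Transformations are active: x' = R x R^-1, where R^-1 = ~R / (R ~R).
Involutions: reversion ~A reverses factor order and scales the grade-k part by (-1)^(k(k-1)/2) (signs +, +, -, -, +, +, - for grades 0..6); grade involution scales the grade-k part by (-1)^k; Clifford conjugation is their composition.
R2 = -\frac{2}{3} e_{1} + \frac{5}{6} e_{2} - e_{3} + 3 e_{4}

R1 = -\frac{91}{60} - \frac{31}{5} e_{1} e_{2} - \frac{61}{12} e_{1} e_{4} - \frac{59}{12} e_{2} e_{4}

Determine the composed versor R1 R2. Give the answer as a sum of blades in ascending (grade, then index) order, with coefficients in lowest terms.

Distribute over the terms of R1 (each basis-blade product reordered to ascending indices, repeated generators contracted through their squares):
(-\frac{91}{60}) R2 = \frac{91}{90} e_{1} - \frac{91}{72} e_{2} + \frac{91}{60} e_{3} - \frac{91}{20} e_{4}
(-\frac{31}{5} e_{1} e_{2}) R2 = \frac{31}{6} e_{1} + \frac{62}{15} e_{2} + \frac{31}{5} e_{1} e_{2} e_{3} - \frac{93}{5} e_{1} e_{2} e_{4}
(-\frac{61}{12} e_{1} e_{4}) R2 = \frac{61}{4} e_{1} + \frac{61}{18} e_{4} + \frac{305}{72} e_{1} e_{2} e_{4} - \frac{61}{12} e_{1} e_{3} e_{4}
(-\frac{59}{12} e_{2} e_{4}) R2 = \frac{59}{4} e_{2} - \frac{295}{72} e_{4} + \frac{59}{18} e_{1} e_{2} e_{4} - \frac{59}{12} e_{2} e_{3} e_{4}
Summing the partial products and collecting blades:
Answer: \frac{3857}{180} e_{1} + \frac{6343}{360} e_{2} + \frac{91}{60} e_{3} - \frac{631}{120} e_{4} + \frac{31}{5} e_{1} e_{2} e_{3} - \frac{3991}{360} e_{1} e_{2} e_{4} - \frac{61}{12} e_{1} e_{3} e_{4} - \frac{59}{12} e_{2} e_{3} e_{4}


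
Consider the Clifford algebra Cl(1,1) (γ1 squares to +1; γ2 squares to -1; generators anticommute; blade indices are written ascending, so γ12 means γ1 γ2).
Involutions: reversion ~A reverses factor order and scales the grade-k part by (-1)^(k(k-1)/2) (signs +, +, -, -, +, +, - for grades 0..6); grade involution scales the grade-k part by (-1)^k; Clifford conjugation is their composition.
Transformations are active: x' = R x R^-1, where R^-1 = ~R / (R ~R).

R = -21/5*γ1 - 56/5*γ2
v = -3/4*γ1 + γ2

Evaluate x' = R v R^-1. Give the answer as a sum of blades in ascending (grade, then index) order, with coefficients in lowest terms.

~R = -21/5*γ1 - 56/5*γ2, and R ~R = -539/5, so R^-1 = ~R / (-539/5).
R v = 287/20 - 63/5*γ12
Answer: 411/220*γ1 + 109/55*γ2


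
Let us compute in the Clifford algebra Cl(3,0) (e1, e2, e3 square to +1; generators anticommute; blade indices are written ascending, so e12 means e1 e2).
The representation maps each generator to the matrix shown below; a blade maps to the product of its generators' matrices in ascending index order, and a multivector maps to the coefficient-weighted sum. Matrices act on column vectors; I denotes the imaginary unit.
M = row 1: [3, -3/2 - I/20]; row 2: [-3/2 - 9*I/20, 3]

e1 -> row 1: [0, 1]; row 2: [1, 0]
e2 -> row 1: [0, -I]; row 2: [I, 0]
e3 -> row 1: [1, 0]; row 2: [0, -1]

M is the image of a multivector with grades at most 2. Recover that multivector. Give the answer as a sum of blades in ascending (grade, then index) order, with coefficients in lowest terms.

Method: 1, rho(e1), rho(e2), rho(e3) form a trace-orthogonal basis of the 2x2 complex matrices (tr(X Y) = 2 if X = Y, else 0), so M = m0*1 + m1*rho(e1) + m2*rho(e2) + m3*rho(e3) with m0 = tr(M)/2 = 3, m1 = tr(M rho(e1))/2 = -3/2 - I/4, m2 = tr(M rho(e2))/2 = -1/5, m3 = tr(M rho(e3))/2 = 0.
Multiplying table entries, the bivector images are rho(e12) = I*rho(e3), rho(e13) = -I*rho(e2), rho(e23) = I*rho(e1); with real blade coefficients the real parts of m0..m3 are the coefficients of 1, e1, e2, e3 and the imaginary parts give the bivectors (e23: Im m1, e13: -Im m2, e12: Im m3).
Answer: 3 - 3/2*e1 - 1/5*e2 - 1/4*e23


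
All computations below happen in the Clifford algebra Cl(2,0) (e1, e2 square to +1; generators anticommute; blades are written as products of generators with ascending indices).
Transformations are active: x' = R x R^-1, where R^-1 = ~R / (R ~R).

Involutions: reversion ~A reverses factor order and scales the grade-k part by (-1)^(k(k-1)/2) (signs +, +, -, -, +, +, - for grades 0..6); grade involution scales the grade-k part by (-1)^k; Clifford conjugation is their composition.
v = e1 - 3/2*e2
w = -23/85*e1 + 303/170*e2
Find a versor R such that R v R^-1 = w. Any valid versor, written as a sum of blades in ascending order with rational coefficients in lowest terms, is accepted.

Here q(v) = q(w) = 13/4; the classical choice R = v + w = 62/85*e1 + 24/85*e2 then realises v -> w under the sandwich.
Answer: 62/85*e1 + 24/85*e2


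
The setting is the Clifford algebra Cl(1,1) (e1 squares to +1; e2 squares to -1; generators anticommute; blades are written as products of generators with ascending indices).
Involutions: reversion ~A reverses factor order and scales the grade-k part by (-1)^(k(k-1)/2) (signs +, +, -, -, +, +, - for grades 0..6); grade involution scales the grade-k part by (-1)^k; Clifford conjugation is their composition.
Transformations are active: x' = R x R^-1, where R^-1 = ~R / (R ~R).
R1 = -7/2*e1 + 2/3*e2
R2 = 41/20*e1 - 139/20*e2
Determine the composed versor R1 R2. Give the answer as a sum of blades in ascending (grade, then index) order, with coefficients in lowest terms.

Distribute over the terms of R1 (each basis-blade product reordered to ascending indices, repeated generators contracted through their squares):
(-7/2*e1) R2 = -287/40 + 973/40*e1 e2
(2/3*e2) R2 = 139/30 - 41/30*e1 e2
Summing the partial products and collecting blades:
Answer: -61/24 + 551/24*e1 e2


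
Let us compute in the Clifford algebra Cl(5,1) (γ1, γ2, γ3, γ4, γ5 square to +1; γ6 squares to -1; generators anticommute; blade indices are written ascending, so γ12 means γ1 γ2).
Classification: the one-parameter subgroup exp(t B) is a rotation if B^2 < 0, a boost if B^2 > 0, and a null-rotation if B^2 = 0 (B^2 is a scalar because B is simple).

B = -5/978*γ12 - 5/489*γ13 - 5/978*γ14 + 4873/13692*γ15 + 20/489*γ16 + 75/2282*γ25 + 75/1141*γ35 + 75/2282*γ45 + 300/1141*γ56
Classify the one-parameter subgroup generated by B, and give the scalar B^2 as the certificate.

B^2 term by term: the squares give (-5/978)^2*(γ12)^2 + (-5/489)^2*(γ13)^2 + (-5/978)^2*(γ14)^2 + (4873/13692)^2*(γ15)^2 + (20/489)^2*(γ16)^2 + (75/2282)^2*(γ25)^2 + (75/1141)^2*(γ35)^2 + (75/2282)^2*(γ45)^2 + (300/1141)^2*(γ56)^2 = 25/956484*(-1) + 25/239121*(-1) + 25/956484*(-1) + 23746129/187470864*(-1) + 400/239121*(+1) + 5625/5207524*(-1) + 5625/1301881*(-1) + 5625/5207524*(-1) + 90000/1301881*(+1) = -1/16 (each basis 2-blade squares to minus the product of its generators' squares); cross terms between blades sharing an index anticommute and cancel; the commuting (index-disjoint) pairs give grade-4 terms 2*c*c'*(blade product), which cancel blade by blade — γ1235: -125/185983 + 125/185983 = 0; γ1245: -125/371966 + 125/371966 = 0; γ1256: -500/185983 + 500/185983 = 0; γ1345: -125/185983 + 125/185983 = 0; γ1356: -1000/185983 + 1000/185983 = 0; γ1456: -500/185983 + 500/185983 = 0 — confirming B is simple. So B^2 = -1/16.
Answer: rotation, certificate B^2 = -1/16. Note: conjugating B changes its blade decomposition but never the scalar B^2 = -1/16, whose sign settles the classification.


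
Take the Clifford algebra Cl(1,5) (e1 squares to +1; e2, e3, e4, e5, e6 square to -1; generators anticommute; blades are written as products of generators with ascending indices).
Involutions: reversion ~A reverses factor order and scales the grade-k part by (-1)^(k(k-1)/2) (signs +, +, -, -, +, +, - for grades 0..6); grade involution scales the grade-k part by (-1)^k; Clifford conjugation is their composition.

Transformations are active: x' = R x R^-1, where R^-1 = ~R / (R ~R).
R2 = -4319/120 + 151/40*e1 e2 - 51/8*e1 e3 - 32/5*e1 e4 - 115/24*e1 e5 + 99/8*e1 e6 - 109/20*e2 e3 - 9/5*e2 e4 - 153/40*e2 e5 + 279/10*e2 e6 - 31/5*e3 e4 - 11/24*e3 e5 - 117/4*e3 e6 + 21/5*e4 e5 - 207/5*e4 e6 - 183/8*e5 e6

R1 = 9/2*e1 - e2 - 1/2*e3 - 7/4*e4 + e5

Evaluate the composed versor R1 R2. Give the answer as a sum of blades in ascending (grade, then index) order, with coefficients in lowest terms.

Distribute over the terms of R1 (each basis-blade product reordered to ascending indices, repeated generators contracted through their squares):
(9/2*e1) R2 = -12957/80*e1 + 1359/80*e2 - 459/16*e3 - 144/5*e4 - 345/16*e5 + 891/16*e6 - 981/40*e1 e2 e3 - 81/10*e1 e2 e4 - 1377/80*e1 e2 e5 + 2511/20*e1 e2 e6 - 279/10*e1 e3 e4 - 33/16*e1 e3 e5 - 1053/8*e1 e3 e6 + 189/10*e1 e4 e5 - 1863/10*e1 e4 e6 - 1647/16*e1 e5 e6
(-e2) R2 = -151/40*e1 + 4319/120*e2 - 109/20*e3 - 9/5*e4 - 153/40*e5 + 279/10*e6 - 51/8*e1 e2 e3 - 32/5*e1 e2 e4 - 115/24*e1 e2 e5 + 99/8*e1 e2 e6 + 31/5*e2 e3 e4 + 11/24*e2 e3 e5 + 117/4*e2 e3 e6 - 21/5*e2 e4 e5 + 207/5*e2 e4 e6 + 183/8*e2 e5 e6
(-1/2*e3) R2 = 51/16*e1 + 109/40*e2 + 4319/240*e3 - 31/10*e4 - 11/48*e5 - 117/8*e6 - 151/80*e1 e2 e3 - 16/5*e1 e3 e4 - 115/48*e1 e3 e5 + 99/16*e1 e3 e6 - 9/10*e2 e3 e4 - 153/80*e2 e3 e5 + 279/20*e2 e3 e6 - 21/10*e3 e4 e5 + 207/10*e3 e4 e6 + 183/16*e3 e5 e6
(-7/4*e4) R2 = 56/5*e1 + 63/20*e2 + 217/20*e3 + 30233/480*e4 + 147/20*e5 - 1449/20*e6 - 1057/160*e1 e2 e4 + 357/32*e1 e3 e4 - 805/96*e1 e4 e5 + 693/32*e1 e4 e6 + 763/80*e2 e3 e4 - 1071/160*e2 e4 e5 + 1953/40*e2 e4 e6 - 77/96*e3 e4 e5 - 819/16*e3 e4 e6 + 1281/32*e4 e5 e6
(e5) R2 = -115/24*e1 - 153/40*e2 - 11/24*e3 + 21/5*e4 - 4319/120*e5 + 183/8*e6 + 151/40*e1 e2 e5 - 51/8*e1 e3 e5 - 32/5*e1 e4 e5 - 99/8*e1 e5 e6 - 109/20*e2 e3 e5 - 9/5*e2 e4 e5 - 279/10*e2 e5 e6 - 31/5*e3 e4 e5 + 117/4*e3 e5 e6 + 207/5*e4 e5 e6
Summing the partial products and collecting blades:
Answer: -18737/120*e1 + 13207/240*e2 - 23/4*e3 + 16073/480*e4 - 6511/120*e5 + 1551/80*e6 - 2623/80*e1 e2 e3 - 3377/160*e1 e2 e4 - 875/48*e1 e2 e5 + 5517/40*e1 e2 e6 - 3191/160*e1 e3 e4 - 65/6*e1 e3 e5 - 2007/16*e1 e3 e6 + 395/96*e1 e4 e5 - 26343/160*e1 e4 e6 - 1845/16*e1 e5 e6 + 1187/80*e2 e3 e4 - 1657/240*e2 e3 e5 + 216/5*e2 e3 e6 - 2031/160*e2 e4 e5 + 3609/40*e2 e4 e6 - 201/40*e2 e5 e6 - 4369/480*e3 e4 e5 - 2439/80*e3 e4 e6 + 651/16*e3 e5 e6 + 13029/160*e4 e5 e6


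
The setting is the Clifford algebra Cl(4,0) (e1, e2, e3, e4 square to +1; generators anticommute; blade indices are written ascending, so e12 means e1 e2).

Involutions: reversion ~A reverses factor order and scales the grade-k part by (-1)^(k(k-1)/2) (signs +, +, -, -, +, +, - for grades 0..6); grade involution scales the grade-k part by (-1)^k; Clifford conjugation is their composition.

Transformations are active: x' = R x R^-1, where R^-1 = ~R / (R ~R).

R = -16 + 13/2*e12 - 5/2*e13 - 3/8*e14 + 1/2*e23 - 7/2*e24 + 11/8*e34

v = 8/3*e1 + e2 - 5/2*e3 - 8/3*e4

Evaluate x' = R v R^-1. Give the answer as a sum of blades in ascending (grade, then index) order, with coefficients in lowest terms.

~R = -16 - 13/2*e12 + 5/2*e13 + 3/8*e14 - 1/2*e23 + 7/2*e24 - 11/8*e34, and R ~R = 10209/32, so R^-1 = ~R / (10209/32).
R v = -347/12*e1 - 101/4*e2 + 85/2*e3 + 2429/48*e4 - 149/12*e123 - 631/24*e124 + 451/48*e134 - 209/24*e234
Answer: 17411/20418*e1 + 12263/10209*e2 - 8296/3403*e3 - 12438/3403*e4


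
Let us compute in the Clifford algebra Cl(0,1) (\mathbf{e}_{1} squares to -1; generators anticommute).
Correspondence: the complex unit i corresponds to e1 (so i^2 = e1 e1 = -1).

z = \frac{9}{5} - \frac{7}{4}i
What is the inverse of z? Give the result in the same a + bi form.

In blades: z = \frac{9}{5} - \frac{7}{4} e_{1}.
With qbar = \frac{9}{5} + \frac{7}{4} e_{1} (scalar fixed, mapped units negated), z qbar = \frac{2521}{400} (the sum of squared coefficients), so z^-1 = qbar / (\frac{2521}{400}) = \frac{720}{2521} + \frac{700}{2521} e_{1}; translating back:
Answer: \frac{720}{2521} + \frac{700}{2521}i


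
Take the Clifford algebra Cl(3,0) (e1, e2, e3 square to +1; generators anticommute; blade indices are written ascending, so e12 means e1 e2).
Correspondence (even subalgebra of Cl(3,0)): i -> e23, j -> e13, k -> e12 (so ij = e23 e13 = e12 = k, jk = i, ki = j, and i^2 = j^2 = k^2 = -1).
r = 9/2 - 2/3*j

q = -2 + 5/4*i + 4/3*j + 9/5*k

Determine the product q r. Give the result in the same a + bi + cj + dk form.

In blades: q = -2 + 9/5*e12 + 4/3*e13 + 5/4*e23, r = 9/2 - 2/3*e13.
Distribute q over r term by term (generator squares from the signature, products reordered to ascending indices): (-2)*r = -9 + 4/3*e13; (9/5*e12)*r = 81/10*e12 + 6/5*e23; (4/3*e13)*r = 8/9 + 6*e13; (5/4*e23)*r = -5/6*e12 + 45/8*e23.
Sum: -73/9 + 109/15*e12 + 22/3*e13 + 273/40*e23; translating back through the correspondence:
Answer: -73/9 + 273/40*i + 22/3*j + 109/15*k


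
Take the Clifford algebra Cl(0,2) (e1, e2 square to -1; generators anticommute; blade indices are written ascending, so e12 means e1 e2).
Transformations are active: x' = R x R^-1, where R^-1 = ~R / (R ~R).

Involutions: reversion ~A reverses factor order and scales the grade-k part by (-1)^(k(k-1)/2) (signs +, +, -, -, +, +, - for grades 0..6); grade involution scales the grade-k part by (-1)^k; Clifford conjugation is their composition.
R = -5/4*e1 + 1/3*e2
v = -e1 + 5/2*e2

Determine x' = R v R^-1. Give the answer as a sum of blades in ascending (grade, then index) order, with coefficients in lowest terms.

~R = -5/4*e1 + 1/3*e2, and R ~R = -241/144, so R^-1 = ~R / (-241/144).
R v = -25/12 - 67/24*e12
Answer: -509/241*e1 - 805/482*e2


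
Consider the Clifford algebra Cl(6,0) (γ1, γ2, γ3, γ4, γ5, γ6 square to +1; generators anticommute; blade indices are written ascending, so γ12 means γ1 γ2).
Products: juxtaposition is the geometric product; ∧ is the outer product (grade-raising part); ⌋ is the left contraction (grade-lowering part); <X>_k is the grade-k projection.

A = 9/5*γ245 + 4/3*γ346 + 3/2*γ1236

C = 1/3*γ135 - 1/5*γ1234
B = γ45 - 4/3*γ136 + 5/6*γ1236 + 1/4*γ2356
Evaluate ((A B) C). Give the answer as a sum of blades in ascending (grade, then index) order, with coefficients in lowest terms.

step 1: 5/4 - 19/5*γ2 + 16/9*γ14 + 3/8*γ15 + 10/9*γ124 + 1/3*γ245 + 9/20*γ346 + 4/3*γ356 - 3/2*γ13456 + 39/10*γ123456
step 2: -7/72*γ3 + 4/9*γ16 + 16/45*γ23 - 1/2*γ46 - 39/50*γ56 + 9/100*γ126 - 19/25*γ134 + 7/20*γ135 - 13/10*γ246 - 3/10*γ256 + 16/27*γ345 - 13/36*γ1234 + 19/15*γ1235 + 3/20*γ1456 - 481/1080*γ2345 - 4/15*γ12456
Answer: -7/72*γ3 + 4/9*γ16 + 16/45*γ23 - 1/2*γ46 - 39/50*γ56 + 9/100*γ126 - 19/25*γ134 + 7/20*γ135 - 13/10*γ246 - 3/10*γ256 + 16/27*γ345 - 13/36*γ1234 + 19/15*γ1235 + 3/20*γ1456 - 481/1080*γ2345 - 4/15*γ12456


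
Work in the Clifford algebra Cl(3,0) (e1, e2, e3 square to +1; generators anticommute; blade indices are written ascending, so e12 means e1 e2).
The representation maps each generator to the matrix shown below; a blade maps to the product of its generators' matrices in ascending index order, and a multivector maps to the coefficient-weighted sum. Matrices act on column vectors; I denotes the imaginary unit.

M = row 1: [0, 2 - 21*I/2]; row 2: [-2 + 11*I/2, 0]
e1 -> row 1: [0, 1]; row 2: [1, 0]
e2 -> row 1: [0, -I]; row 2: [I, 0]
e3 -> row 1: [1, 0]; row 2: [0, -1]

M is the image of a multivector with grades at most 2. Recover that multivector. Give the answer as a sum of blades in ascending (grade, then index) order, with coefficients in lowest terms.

Method: 1, rho(e1), rho(e2), rho(e3) form a trace-orthogonal basis of the 2x2 complex matrices (tr(X Y) = 2 if X = Y, else 0), so M = m0*1 + m1*rho(e1) + m2*rho(e2) + m3*rho(e3) with m0 = tr(M)/2 = 0, m1 = tr(M rho(e1))/2 = -5*I/2, m2 = tr(M rho(e2))/2 = 8 + 2*I, m3 = tr(M rho(e3))/2 = 0.
Multiplying table entries, the bivector images are rho(e12) = I*rho(e3), rho(e13) = -I*rho(e2), rho(e23) = I*rho(e1); with real blade coefficients the real parts of m0..m3 are the coefficients of 1, e1, e2, e3 and the imaginary parts give the bivectors (e23: Im m1, e13: -Im m2, e12: Im m3).
Answer: 8*e2 - 2*e13 - 5/2*e23


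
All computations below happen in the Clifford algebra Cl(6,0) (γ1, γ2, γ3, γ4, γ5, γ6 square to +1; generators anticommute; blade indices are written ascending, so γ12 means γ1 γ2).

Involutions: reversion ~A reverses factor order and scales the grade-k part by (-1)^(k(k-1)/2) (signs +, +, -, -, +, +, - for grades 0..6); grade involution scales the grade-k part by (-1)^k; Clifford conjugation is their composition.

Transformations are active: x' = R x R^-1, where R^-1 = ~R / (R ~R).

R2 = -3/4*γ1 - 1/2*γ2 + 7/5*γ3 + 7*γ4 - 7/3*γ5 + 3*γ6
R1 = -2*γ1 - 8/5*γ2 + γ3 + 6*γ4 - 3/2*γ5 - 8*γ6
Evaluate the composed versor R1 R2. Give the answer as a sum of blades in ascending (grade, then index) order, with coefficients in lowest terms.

Distribute over the terms of R1 (each basis-blade product reordered to ascending indices, repeated generators contracted through their squares):
(-2*γ1) R2 = 3/2 + γ12 - 14/5*γ13 - 14*γ14 + 14/3*γ15 - 6*γ16
(-8/5*γ2) R2 = 4/5 - 6/5*γ12 - 56/25*γ23 - 56/5*γ24 + 56/15*γ25 - 24/5*γ26
(γ3) R2 = 7/5 + 3/4*γ13 + 1/2*γ23 + 7*γ34 - 7/3*γ35 + 3*γ36
(6*γ4) R2 = 42 + 9/2*γ14 + 3*γ24 - 42/5*γ34 - 14*γ45 + 18*γ46
(-3/2*γ5) R2 = 7/2 - 9/8*γ15 - 3/4*γ25 + 21/10*γ35 + 21/2*γ45 - 9/2*γ56
(-8*γ6) R2 = -24 - 6*γ16 - 4*γ26 + 56/5*γ36 + 56*γ46 - 56/3*γ56
Summing the partial products and collecting blades:
Answer: 126/5 - 1/5*γ12 - 41/20*γ13 - 19/2*γ14 + 85/24*γ15 - 12*γ16 - 87/50*γ23 - 41/5*γ24 + 179/60*γ25 - 44/5*γ26 - 7/5*γ34 - 7/30*γ35 + 71/5*γ36 - 7/2*γ45 + 74*γ46 - 139/6*γ56


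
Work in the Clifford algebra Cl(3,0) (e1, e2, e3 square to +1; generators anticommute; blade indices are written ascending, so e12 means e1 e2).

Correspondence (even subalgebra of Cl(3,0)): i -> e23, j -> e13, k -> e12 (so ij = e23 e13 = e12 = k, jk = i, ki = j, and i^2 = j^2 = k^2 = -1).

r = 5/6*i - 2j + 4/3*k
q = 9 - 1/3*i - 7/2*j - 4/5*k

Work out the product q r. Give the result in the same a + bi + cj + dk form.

In blades: q = 9 - 4/5*e12 - 7/2*e13 - 1/3*e23, r = 4/3*e12 - 2*e13 + 5/6*e23.
Distribute q over r term by term (generator squares from the signature, products reordered to ascending indices): (9)*r = 12*e12 - 18*e13 + 15/2*e23; (-4/5*e12)*r = 16/15 - 2/3*e13 - 8/5*e23; (-7/2*e13)*r = -7 + 35/12*e12 - 14/3*e23; (-1/3*e23)*r = 5/18 + 2/3*e12 + 4/9*e13.
Sum: -509/90 + 187/12*e12 - 164/9*e13 + 37/30*e23; translating back through the correspondence:
Answer: -509/90 + 37/30*i - 164/9*j + 187/12*k


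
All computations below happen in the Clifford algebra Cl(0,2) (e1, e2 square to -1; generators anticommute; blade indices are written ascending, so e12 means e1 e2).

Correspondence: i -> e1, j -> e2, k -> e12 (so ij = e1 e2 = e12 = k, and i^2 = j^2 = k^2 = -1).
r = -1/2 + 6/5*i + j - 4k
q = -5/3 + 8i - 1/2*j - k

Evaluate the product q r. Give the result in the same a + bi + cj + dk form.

In blades: q = -5/3 + 8*e1 - 1/2*e2 - e12, r = -1/2 + 6/5*e1 + e2 - 4*e12.
Distribute q over r term by term (generator squares from the signature, products reordered to ascending indices): (-5/3)*r = 5/6 - 2*e1 - 5/3*e2 + 20/3*e12; (8*e1)*r = -48/5 - 4*e1 + 32*e2 + 8*e12; (-1/2*e2)*r = 1/2 + 2*e1 + 1/4*e2 + 3/5*e12; (-e12)*r = -4 + e1 - 6/5*e2 + 1/2*e12.
Sum: -184/15 - 3*e1 + 1763/60*e2 + 473/30*e12; translating back through the correspondence:
Answer: -184/15 - 3i + 1763/60*j + 473/30*k


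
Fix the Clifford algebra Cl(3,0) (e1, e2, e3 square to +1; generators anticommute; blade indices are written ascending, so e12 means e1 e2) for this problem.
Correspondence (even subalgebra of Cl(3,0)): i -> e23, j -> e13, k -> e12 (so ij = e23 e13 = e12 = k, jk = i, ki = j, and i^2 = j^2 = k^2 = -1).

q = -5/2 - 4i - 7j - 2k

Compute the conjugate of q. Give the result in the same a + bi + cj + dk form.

In blades: q = -5/2 - 2*e12 - 7*e13 - 4*e23.
Quaternion conjugation is reversion on the even subalgebra: the scalar is fixed and every grade-2 blade flips sign, giving -5/2 + 2*e12 + 7*e13 + 4*e23; translating back:
Answer: -5/2 + 4i + 7j + 2k


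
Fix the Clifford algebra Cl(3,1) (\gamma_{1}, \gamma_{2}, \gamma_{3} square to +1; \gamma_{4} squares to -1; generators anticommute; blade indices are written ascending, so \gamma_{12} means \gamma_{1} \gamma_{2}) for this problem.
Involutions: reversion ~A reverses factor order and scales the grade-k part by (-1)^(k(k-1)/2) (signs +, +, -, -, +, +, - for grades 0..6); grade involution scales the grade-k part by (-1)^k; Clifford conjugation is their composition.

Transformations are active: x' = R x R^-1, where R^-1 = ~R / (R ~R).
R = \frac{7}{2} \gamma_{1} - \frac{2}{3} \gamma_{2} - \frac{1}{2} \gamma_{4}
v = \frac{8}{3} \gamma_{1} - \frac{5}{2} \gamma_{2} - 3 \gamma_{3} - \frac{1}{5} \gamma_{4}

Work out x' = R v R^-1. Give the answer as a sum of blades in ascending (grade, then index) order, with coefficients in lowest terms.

~R = \frac{7}{2} \gamma_{1} - \frac{2}{3} \gamma_{2} - \frac{1}{2} \gamma_{4}, and R ~R = \frac{112}{9}, so R^-1 = ~R / (\frac{112}{9}).
R v = \frac{109}{10} - \frac{251}{36} \gamma_{12} - \frac{21}{2} \gamma_{13} + \frac{19}{30} \gamma_{14} + 2 \gamma_{23} - \frac{67}{60} \gamma_{24} - \frac{3}{2} \gamma_{34}
Answer: \frac{1663}{480} \gamma_{1} + \frac{373}{280} \gamma_{2} + 3 \gamma_{3} - \frac{757}{1120} \gamma_{4}


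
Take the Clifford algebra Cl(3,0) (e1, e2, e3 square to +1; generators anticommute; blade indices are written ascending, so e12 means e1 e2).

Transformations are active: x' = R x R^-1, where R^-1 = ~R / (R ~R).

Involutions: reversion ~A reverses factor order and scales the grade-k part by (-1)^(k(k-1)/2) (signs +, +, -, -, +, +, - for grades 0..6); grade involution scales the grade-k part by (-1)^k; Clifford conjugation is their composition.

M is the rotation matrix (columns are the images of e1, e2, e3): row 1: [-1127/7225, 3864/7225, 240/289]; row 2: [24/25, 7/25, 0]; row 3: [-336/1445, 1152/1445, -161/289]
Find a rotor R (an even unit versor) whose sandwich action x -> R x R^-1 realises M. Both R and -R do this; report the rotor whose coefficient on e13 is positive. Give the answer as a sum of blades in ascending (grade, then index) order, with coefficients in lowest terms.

Method: write R = a + b12*e12 + b13*e13 + b23*e23 with a^2 + b12^2 + b13^2 + b23^2 = 1 (so R^-1 = ~R). Expanding the columns R e_j ~R gives tr M = 4a^2 - 1 and, from the antisymmetric part, M21 - M12 = -4a*b12, M13 - M31 = 4a*b13, M32 - M23 = -4a*b23.
Here tr M = -3129/7225, so a^2 = (1 + tr M)/4 = 1024/7225 and a = ±32/85. Taking a = 32/85: M21 - M12 = 3072/7225, M13 - M31 = 1536/1445, M32 - M23 = 1152/1445, giving b12 = -24/85, b13 = 12/17, b23 = -9/17, i.e. R = 32/85 - 24/85*e12 + 12/17*e13 - 9/17*e23.
Its e13 coefficient is already positive.
Answer: 32/85 - 24/85*e12 + 12/17*e13 - 9/17*e23. Recall the cover is two-to-one: with M of trace -3129/7225, both preimages act alike, and the stated e13 sign chooses the sheet.


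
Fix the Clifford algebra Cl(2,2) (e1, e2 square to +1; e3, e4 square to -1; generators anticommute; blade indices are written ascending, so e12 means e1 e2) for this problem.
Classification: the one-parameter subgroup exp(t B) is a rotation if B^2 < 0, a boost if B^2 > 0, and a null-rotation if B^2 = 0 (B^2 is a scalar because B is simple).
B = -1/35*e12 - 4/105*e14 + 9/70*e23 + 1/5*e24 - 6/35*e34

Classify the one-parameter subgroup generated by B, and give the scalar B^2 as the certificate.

B^2 term by term: the squares give (-1/35)^2*(e12)^2 + (-4/105)^2*(e14)^2 + (9/70)^2*(e23)^2 + (1/5)^2*(e24)^2 + (-6/35)^2*(e34)^2 = 1/1225*(-1) + 16/11025*(+1) + 81/4900*(+1) + 1/25*(+1) + 36/1225*(-1) = 1/36 (each basis 2-blade squares to minus the product of its generators' squares); cross terms between blades sharing an index anticommute and cancel; the commuting (index-disjoint) pairs give grade-4 terms 2*c*c'*(blade product), which cancel blade by blade — e1234: 12/1225 - 12/1225 = 0 — confirming B is simple. So B^2 = 1/36.
Answer: boost, certificate B^2 = 1/36. The invariant at work: B^2 = 1/36 is unchanged by conjugation, hence its sign classifies the subgroup whatever basis B is written in.


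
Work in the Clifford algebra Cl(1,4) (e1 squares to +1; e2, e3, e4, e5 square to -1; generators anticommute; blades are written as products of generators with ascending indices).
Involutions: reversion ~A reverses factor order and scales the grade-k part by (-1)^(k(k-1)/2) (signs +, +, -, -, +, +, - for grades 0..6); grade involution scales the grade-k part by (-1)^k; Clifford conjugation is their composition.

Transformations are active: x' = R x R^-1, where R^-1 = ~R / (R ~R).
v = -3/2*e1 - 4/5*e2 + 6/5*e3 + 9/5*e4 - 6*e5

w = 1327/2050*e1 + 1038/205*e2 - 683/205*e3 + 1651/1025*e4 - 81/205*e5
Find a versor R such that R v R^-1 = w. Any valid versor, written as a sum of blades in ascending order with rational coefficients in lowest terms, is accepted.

The midline construction: v and w both square to -3907/100, so reflecting in their sum -874/1025*e1 + 874/205*e2 - 437/205*e3 + 3496/1025*e4 - 1311/205*e5 exchanges them.
Answer: -874/1025*e1 + 874/205*e2 - 437/205*e3 + 3496/1025*e4 - 1311/205*e5


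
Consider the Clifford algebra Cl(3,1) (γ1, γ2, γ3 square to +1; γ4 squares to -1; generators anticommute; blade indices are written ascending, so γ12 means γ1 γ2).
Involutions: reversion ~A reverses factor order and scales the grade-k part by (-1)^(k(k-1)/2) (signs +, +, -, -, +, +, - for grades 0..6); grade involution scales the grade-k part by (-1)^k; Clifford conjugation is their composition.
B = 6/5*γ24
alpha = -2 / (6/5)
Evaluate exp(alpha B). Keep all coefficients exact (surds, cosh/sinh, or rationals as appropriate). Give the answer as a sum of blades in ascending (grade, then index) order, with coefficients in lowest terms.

B^2 = (6/5)^2*(γ24)^2 = 36/25*(+1) = 36/25 (a basis 2-blade squares to minus the product of its generators' squares).
B^2 = 36/25 — B^2 > 0, so the exponential closes hyperbolically: l = 6/5, alpha*l = -2, so exp(alpha B) = cosh(-2) + (sinh(-2)/(6/5))*B = cosh(2) + (-5*sinh(2)/6)*B.
Answer: cosh(2) - sinh(2)*γ24


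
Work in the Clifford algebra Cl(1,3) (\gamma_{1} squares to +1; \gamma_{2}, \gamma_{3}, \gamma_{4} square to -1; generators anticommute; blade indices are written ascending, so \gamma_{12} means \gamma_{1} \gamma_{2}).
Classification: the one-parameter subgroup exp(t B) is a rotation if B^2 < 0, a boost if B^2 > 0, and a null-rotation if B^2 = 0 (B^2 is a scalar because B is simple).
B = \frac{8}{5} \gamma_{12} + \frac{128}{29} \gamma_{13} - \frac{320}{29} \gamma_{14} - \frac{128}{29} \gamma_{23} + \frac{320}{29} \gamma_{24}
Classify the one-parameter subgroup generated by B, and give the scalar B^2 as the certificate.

B^2 term by term: the squares give (\frac{8}{5})^2*(\gamma_{12})^2 + (\frac{128}{29})^2*(\gamma_{13})^2 + (-\frac{320}{29})^2*(\gamma_{14})^2 + (-\frac{128}{29})^2*(\gamma_{23})^2 + (\frac{320}{29})^2*(\gamma_{24})^2 = \frac{64}{25}*(+1) + \frac{16384}{841}*(+1) + \frac{102400}{841}*(+1) + \frac{16384}{841}*(-1) + \frac{102400}{841}*(-1) = \frac{64}{25} (each basis 2-blade squares to minus the product of its generators' squares); cross terms between blades sharing an index anticommute and cancel; the commuting (index-disjoint) pairs give grade-4 terms 2*c*c'*(blade product), which cancel blade by blade — \gamma_{1234}: -\frac{81920}{841} + \frac{81920}{841} = 0 — confirming B is simple. So B^2 = \frac{64}{25}.
Answer: boost, certificate B^2 = \frac{64}{25}. Key observation: B^2 = \frac{64}{25} is a conjugation invariant, so its sign decides the class regardless of the surface form of B.


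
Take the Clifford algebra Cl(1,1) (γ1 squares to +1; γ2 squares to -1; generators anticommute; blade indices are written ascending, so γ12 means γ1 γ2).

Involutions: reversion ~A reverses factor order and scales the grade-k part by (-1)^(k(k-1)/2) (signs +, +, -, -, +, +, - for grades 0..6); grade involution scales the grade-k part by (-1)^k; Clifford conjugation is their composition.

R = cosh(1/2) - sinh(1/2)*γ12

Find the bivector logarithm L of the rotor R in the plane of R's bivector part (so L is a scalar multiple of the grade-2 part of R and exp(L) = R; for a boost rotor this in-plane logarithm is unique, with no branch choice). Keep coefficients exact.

The scalar part of R is cosh(1/2), giving the rapidity magnitude (cosh is even); the bivector part supplies orientation, its quotient by sinh of the rapidity is the plane, and L = rapidity * plane — unique in that plane, since flipping both signs leaves L unchanged.
Concretely: cosh(rapidity) = cosh(1/2) gives rapidity = ±1/2, and since rapidity/sinh(rapidity) is even the sign is immaterial: L = (rapidity/sinh(rapidity)) * <R>_2 = (1/(2*sinh(1/2))) * <R>_2.
Answer: -1/2*γ12


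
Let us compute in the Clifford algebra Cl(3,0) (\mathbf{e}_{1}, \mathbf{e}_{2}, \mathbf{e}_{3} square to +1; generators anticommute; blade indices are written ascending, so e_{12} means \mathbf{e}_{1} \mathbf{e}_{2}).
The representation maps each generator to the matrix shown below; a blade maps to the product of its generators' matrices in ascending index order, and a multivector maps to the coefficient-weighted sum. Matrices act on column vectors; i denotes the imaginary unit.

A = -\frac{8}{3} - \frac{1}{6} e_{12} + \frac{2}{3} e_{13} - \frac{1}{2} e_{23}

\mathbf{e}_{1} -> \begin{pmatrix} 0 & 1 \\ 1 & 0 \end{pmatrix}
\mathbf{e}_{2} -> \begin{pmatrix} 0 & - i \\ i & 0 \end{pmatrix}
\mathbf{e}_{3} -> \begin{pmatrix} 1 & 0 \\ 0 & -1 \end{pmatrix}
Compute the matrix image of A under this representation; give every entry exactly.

Bivector images (products of the table entries): rho(e_{12}) = rho(\mathbf{e}_{1})rho(\mathbf{e}_{2}) = \begin{pmatrix} i & 0 \\ 0 & - i \end{pmatrix}; rho(e_{13}) = rho(\mathbf{e}_{1})rho(\mathbf{e}_{3}) = \begin{pmatrix} 0 & -1 \\ 1 & 0 \end{pmatrix}; rho(e_{23}) = rho(\mathbf{e}_{2})rho(\mathbf{e}_{3}) = \begin{pmatrix} 0 & i \\ i & 0 \end{pmatrix}.
M = (-\frac{8}{3})*1 + (-\frac{1}{6})*rho(e_{12}) + (\frac{2}{3})*rho(e_{13}) + (-\frac{1}{2})*rho(e_{23}), summed entrywise (1 is the identity matrix):
Answer: \begin{pmatrix} - \frac{8}{3} - \frac{i}{6} & - \frac{2}{3} - \frac{i}{2} \\ \frac{2}{3} - \frac{i}{2} & - \frac{8}{3} + \frac{i}{6} \end{pmatrix}


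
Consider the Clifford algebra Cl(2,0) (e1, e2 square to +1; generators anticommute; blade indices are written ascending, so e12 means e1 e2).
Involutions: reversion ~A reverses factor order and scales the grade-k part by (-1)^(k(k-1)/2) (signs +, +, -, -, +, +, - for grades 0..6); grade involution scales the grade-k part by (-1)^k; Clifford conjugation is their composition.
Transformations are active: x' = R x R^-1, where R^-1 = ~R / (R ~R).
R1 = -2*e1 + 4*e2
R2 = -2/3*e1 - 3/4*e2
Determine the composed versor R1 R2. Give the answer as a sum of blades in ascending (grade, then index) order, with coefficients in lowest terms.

Distribute over the terms of R1 (each basis-blade product reordered to ascending indices, repeated generators contracted through their squares):
(-2*e1) R2 = 4/3 + 3/2*e12
(4*e2) R2 = -3 + 8/3*e12
Summing the partial products and collecting blades:
Answer: -5/3 + 25/6*e12


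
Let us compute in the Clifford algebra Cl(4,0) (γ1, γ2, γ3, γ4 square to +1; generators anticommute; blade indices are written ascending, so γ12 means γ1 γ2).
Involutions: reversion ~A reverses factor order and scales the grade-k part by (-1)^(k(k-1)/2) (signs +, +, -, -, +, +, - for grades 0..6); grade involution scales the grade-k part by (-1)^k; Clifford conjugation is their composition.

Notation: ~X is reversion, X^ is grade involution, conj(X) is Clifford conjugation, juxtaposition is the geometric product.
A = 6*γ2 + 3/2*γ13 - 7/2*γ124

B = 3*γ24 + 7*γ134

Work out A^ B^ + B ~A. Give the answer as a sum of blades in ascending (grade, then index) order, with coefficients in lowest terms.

first term: -21/2*γ1 - 15/2*γ4 + 49/2*γ23 - 93/2*γ1234
second term: -21/2*γ1 - 15/2*γ4 + 49/2*γ23 + 93/2*γ1234
Answer: -21*γ1 - 15*γ4 + 49*γ23


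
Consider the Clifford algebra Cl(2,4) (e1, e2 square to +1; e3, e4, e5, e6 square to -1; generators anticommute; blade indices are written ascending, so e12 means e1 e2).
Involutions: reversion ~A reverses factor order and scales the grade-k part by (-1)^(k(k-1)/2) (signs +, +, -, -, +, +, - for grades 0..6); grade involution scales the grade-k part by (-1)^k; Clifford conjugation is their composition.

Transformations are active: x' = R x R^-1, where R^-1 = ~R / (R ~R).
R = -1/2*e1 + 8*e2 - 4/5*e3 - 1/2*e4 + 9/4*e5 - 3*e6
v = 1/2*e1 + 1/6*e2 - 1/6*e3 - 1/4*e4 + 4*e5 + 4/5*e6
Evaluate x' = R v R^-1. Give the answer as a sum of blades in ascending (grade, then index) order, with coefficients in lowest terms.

~R = -1/2*e1 + 8*e2 - 4/5*e3 - 1/2*e4 + 9/4*e5 - 3*e6, and R ~R = 19719/400, so R^-1 = ~R / (19719/400).
R v = -231/40 - 49/12*e12 + 29/60*e13 + 3/8*e14 - 25/8*e15 + 11/10*e16 - 6/5*e23 - 23/12*e24 + 253/8*e25 + 69/10*e26 + 7/60*e34 - 113/40*e35 - 57/50*e36 - 23/16*e45 - 23/20*e46 + 69/5*e56
Answer: -719/1878*e1 - 3833/1878*e2 + 665/1878*e3 + 1379/3756*e4 - 1417/313*e5 - 152/1565*e6


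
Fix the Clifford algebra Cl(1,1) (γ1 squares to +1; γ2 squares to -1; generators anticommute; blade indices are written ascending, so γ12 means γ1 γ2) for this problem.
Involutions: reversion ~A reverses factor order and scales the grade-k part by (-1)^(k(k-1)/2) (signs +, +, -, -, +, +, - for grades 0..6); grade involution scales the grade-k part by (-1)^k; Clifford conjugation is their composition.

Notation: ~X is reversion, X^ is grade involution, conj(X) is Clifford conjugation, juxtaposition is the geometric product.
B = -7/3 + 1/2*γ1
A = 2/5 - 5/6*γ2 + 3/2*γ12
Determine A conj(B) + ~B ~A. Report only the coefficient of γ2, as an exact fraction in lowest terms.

first term: -14/15 - 1/5*γ1 + 97/36*γ2 - 47/12*γ12
second term: -14/15 + 1/5*γ1 + 43/36*γ2 + 37/12*γ12
Answer: 35/9


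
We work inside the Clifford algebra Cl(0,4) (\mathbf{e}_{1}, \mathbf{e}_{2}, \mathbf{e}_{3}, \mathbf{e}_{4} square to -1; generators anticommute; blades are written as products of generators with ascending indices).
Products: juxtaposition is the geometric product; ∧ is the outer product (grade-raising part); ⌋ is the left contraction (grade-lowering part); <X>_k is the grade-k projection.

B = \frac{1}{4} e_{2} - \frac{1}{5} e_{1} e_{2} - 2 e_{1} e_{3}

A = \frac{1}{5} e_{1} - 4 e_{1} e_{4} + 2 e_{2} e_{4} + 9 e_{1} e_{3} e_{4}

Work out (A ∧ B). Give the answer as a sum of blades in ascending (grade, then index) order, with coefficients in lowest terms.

step 1: \frac{1}{20} e_{1} e_{2} + e_{1} e_{2} e_{4} + \frac{25}{4} e_{1} e_{2} e_{3} e_{4}
Answer: \frac{1}{20} e_{1} e_{2} + e_{1} e_{2} e_{4} + \frac{25}{4} e_{1} e_{2} e_{3} e_{4}


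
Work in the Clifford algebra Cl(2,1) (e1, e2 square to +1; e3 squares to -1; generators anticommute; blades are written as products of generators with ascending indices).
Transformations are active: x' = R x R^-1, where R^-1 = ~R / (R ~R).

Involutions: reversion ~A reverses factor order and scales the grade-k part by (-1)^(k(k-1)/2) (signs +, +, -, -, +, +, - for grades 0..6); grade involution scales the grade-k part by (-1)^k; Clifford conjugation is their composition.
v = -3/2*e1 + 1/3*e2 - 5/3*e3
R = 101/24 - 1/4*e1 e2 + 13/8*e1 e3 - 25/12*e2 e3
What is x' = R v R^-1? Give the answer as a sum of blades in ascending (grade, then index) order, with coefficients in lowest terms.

~R = 101/24 + 1/4*e1 e2 - 13/8*e1 e3 + 25/12*e2 e3, and R ~R = 259/24, so R^-1 = ~R / (259/24).
R v = -59/16*e1 - 22/9*e2 - 559/144*e3 + 3*e1 e2 e3
Answer: -451/2072*e1 - 445/333*e2 - 27971/18648*e3


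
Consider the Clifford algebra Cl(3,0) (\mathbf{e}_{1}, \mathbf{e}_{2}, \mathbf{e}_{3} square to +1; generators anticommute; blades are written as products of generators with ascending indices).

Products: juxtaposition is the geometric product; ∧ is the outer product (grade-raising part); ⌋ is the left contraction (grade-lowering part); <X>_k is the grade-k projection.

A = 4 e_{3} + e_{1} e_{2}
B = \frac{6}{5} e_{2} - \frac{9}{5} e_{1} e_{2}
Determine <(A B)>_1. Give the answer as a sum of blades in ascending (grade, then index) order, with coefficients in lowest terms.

step 1: \frac{9}{5} + \frac{6}{5} e_{1} - \frac{24}{5} e_{2} e_{3} - \frac{36}{5} e_{1} e_{2} e_{3}
step 2: \frac{6}{5} e_{1}
Answer: \frac{6}{5} e_{1}


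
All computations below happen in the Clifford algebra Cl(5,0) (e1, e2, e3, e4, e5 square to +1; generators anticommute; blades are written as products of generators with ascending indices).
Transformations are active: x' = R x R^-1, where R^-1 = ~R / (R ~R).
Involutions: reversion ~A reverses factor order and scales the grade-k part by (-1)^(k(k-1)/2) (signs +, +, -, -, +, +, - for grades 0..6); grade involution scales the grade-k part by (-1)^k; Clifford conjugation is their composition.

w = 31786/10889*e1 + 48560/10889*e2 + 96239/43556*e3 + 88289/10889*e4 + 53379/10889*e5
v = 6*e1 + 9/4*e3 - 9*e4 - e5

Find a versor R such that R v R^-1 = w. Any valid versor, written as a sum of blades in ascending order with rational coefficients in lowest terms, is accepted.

The midline construction: v and w both square to 1969/16, so reflecting in their sum 97120/10889*e1 + 48560/10889*e2 + 48560/10889*e3 - 9712/10889*e4 + 42490/10889*e5 exchanges them.
Answer: 97120/10889*e1 + 48560/10889*e2 + 48560/10889*e3 - 9712/10889*e4 + 42490/10889*e5


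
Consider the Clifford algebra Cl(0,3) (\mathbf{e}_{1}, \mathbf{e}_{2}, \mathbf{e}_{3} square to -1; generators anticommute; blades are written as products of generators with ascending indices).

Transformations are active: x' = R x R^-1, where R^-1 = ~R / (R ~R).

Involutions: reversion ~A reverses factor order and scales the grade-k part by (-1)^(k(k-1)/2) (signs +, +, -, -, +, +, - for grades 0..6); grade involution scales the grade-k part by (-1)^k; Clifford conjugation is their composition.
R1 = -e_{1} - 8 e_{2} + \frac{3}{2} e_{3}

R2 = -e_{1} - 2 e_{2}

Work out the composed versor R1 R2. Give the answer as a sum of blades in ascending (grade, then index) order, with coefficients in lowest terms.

Distribute over the terms of R2 (each basis-blade product reordered to ascending indices, repeated generators contracted through their squares):
R1 (-e_{1}) = -1 - 8 e_{1} e_{2} + \frac{3}{2} e_{1} e_{3}
R1 (-2 e_{2}) = -16 + 2 e_{1} e_{2} + 3 e_{2} e_{3}
Summing the partial products and collecting blades:
Answer: -17 - 6 e_{1} e_{2} + \frac{3}{2} e_{1} e_{3} + 3 e_{2} e_{3}


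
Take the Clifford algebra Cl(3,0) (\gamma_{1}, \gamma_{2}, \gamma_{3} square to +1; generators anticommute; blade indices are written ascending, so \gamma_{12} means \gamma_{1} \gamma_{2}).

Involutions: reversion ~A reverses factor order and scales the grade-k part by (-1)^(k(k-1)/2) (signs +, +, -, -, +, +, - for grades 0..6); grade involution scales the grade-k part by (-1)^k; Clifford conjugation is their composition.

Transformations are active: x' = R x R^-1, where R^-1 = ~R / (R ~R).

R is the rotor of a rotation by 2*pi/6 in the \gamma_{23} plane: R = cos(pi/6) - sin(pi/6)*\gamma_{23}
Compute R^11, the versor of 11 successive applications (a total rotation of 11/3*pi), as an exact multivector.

The rotor phase is half the rotation angle and phases add under composition, so 11 steps in the \gamma_{23} plane accumulate phase 11*(pi/6) = \frac{11 \pi}{6}: R^11 = cos(\frac{11 \pi}{6}) - sin(\frac{11 \pi}{6})*\gamma_{23}.
cos(\frac{11 \pi}{6}) = \frac{\sqrt{3}}{2} and sin(\frac{11 \pi}{6}) = - \frac{1}{2}, so R^11 = \frac{\sqrt{3}}{2} + \frac{1}{2} \gamma_{23}. The net rotation is 5/3*pi (after discarding 1 full turn, each of which contributes a factor -1 to the rotor); the rotor keeps the half-angle phase exactly.
Answer: \frac{\sqrt{3}}{2} + \frac{1}{2} \gamma_{23}


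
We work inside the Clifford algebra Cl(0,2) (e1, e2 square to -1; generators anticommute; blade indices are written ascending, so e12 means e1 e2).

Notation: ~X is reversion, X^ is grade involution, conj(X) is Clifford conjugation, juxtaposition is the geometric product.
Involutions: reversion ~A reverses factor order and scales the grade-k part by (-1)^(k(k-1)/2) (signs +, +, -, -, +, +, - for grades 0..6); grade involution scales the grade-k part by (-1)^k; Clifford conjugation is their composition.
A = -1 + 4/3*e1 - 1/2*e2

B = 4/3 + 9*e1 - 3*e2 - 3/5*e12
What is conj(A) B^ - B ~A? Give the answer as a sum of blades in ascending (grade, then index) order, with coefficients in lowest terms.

first term: -89/6 + 623/90*e1 - 47/15*e2 + 11/10*e12
second term: -89/6 - 677/90*e1 + 23/15*e2 + 1/10*e12
Answer: 130/9*e1 - 14/3*e2 + e12
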